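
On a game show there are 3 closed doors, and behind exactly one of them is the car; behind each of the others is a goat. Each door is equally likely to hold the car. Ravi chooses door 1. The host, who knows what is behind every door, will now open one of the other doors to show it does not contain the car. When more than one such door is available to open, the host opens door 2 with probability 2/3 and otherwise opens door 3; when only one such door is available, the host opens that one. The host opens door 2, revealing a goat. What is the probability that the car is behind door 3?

3/5

Consider each possible location of the car in turn.
If it is behind door 1 (prior 1/3): door 2 is available, opened with probability 2/3; weight (1/3)·(2/3) = 2/9.
If it is behind door 2 (prior 1/3): the host opened door 2, so this case is ruled out; weight (1/3)·0 = 0.
If it is behind door 3 (prior 1/3): only door 2 is available, probability 1; weight (1/3)·1 = 1/3.
The weights sum to 5/9.
So P(the car behind door 3 | the host opened door 2) = (1/3) / (5/9) = 3/5.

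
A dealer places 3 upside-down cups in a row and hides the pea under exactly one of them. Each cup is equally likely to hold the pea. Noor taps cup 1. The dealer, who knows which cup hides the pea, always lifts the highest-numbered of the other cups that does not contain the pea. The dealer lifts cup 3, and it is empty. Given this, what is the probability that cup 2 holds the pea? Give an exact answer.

Condition on the true location of the pea.
If it is under either of cups 1 and 2 (prior 1/3 each): cup 3 is the highest-numbered option available, probability 1; weight (1/3)·1 = 1/3 each.
If it is under cup 3 (prior 1/3): the dealer opened cup 3, so this case is ruled out; weight (1/3)·0 = 0.
The weights sum to 2/3.
So P(the pea under cup 2 | the dealer opened cup 3) = (1/3) / (2/3) = 1/2.

1/2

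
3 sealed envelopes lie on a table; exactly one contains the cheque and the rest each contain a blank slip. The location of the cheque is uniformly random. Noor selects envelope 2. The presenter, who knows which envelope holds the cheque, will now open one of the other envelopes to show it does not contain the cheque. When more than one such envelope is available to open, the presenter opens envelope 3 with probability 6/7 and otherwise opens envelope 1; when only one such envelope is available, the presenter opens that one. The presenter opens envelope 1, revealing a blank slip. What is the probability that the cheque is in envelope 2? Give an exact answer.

1/8

Condition on the true location of the cheque.
If it is in envelope 1 (prior 1/3): the presenter opened envelope 1, so this case is ruled out; weight (1/3)·0 = 0.
If it is in envelope 2 (prior 1/3): envelope 3 is available but not opened, probability 1/7; weight (1/3)·(1/7) = 1/21.
If it is in envelope 3 (prior 1/3): only envelope 1 is available, probability 1; weight (1/3)·1 = 1/3.
The weights sum to 8/21.
So P(the cheque in envelope 2 | the presenter opened envelope 1) = (1/21) / (8/21) = 1/8.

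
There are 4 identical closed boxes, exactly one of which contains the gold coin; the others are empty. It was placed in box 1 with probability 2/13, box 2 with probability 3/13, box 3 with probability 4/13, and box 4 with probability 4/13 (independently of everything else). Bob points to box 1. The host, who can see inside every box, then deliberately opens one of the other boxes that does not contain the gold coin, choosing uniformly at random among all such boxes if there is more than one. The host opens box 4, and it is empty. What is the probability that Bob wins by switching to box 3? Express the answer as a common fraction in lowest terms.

Apply Bayes' rule, conditioning on where the gold coin actually is.
If it is in box 1 (prior 2/13): the host has 3 equally likely choices, so probability 1/3; weight (2/13)·(1/3) = 2/39.
If it is in box 2 (prior 3/13): the host has 2 equally likely choices, so probability 1/2; weight (3/13)·(1/2) = 3/26.
If it is in box 3 (prior 4/13): the host has 2 equally likely choices, so probability 1/2; weight (4/13)·(1/2) = 2/13.
If it is in box 4 (prior 4/13): the host opened box 4, so this case is ruled out; weight (4/13)·0 = 0.
The weights sum to 25/78.
So P(the gold coin in box 3 | the host opened box 4) = (2/13) / (25/78) = 12/25.

12/25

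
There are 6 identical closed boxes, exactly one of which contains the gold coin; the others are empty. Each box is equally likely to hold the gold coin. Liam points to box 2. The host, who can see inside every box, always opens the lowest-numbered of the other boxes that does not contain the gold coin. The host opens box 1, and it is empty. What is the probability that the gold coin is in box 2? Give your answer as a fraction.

Condition on the true location of the gold coin.
If it is in box 1 (prior 1/6): the host opened box 1, so this case is ruled out; weight (1/6)·0 = 0.
If it is in any of boxes 2, 3, 4, 5, and 6 (prior 1/6 each): box 1 is the lowest-numbered option available, probability 1; weight (1/6)·1 = 1/6 each.
The weights sum to 5/6.
So P(the gold coin in box 2 | the host opened box 1) = (1/6) / (5/6) = 1/5.

1/5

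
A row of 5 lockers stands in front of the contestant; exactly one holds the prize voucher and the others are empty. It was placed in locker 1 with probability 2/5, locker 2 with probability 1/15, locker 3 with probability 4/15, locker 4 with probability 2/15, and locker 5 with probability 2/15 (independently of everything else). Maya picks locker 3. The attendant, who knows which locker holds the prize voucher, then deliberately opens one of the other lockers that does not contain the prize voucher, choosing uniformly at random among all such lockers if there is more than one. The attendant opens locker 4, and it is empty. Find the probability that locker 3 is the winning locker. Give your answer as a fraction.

Consider each possible location of the prize voucher in turn.
If it is in locker 1 (prior 2/5): the attendant has 3 equally likely choices, so probability 1/3; weight (2/5)·(1/3) = 2/15.
If it is in locker 2 (prior 1/15): the attendant has 3 equally likely choices, so probability 1/3; weight (1/15)·(1/3) = 1/45.
If it is in locker 3 (prior 4/15): the attendant has 4 equally likely choices, so probability 1/4; weight (4/15)·(1/4) = 1/15.
If it is in locker 4 (prior 2/15): the attendant opened locker 4, so this case is ruled out; weight (2/15)·0 = 0.
If it is in locker 5 (prior 2/15): the attendant has 3 equally likely choices, so probability 1/3; weight (2/15)·(1/3) = 2/45.
The weights sum to 4/15.
So P(the prize voucher in locker 3 | the attendant opened locker 4) = (1/15) / (4/15) = 1/4.

1/4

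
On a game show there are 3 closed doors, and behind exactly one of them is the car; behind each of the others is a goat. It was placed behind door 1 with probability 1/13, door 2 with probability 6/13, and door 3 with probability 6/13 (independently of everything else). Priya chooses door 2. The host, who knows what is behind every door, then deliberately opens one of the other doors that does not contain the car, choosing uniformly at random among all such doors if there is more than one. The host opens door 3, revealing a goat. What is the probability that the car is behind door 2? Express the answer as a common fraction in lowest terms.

Apply Bayes' rule, conditioning on where the car actually is.
If it is behind door 1 (prior 1/13): the host has no choice, probability 1; weight (1/13)·1 = 1/13.
If it is behind door 2 (prior 6/13): the host has 2 equally likely choices, so probability 1/2; weight (6/13)·(1/2) = 3/13.
If it is behind door 3 (prior 6/13): the host opened door 3, so this case is ruled out; weight (6/13)·0 = 0.
The weights sum to 4/13.
So P(the car behind door 2 | the host opened door 3) = (3/13) / (4/13) = 3/4.

3/4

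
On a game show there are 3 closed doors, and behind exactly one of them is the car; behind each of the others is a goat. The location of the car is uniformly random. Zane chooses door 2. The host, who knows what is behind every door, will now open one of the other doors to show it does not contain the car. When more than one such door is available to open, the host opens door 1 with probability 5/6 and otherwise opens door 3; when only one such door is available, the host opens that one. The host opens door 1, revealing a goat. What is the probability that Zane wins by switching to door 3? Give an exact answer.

6/11

Apply Bayes' rule, conditioning on where the car actually is.
If it is behind door 1 (prior 1/3): the host opened door 1, so this case is ruled out; weight (1/3)·0 = 0.
If it is behind door 2 (prior 1/3): door 1 is available, opened with probability 5/6; weight (1/3)·(5/6) = 5/18.
If it is behind door 3 (prior 1/3): only door 1 is available, probability 1; weight (1/3)·1 = 1/3.
The weights sum to 11/18.
So P(the car behind door 3 | the host opened door 1) = (1/3) / (11/18) = 6/11.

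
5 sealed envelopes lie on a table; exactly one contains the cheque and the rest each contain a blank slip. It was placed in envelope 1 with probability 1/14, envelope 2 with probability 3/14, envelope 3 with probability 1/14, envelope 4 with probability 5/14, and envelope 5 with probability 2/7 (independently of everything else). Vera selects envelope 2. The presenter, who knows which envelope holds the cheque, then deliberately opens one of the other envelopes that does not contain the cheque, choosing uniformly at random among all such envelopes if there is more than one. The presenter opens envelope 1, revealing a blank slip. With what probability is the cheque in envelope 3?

4/49

Consider each possible location of the cheque in turn.
If it is in envelope 1 (prior 1/14): the presenter opened envelope 1, so this case is ruled out; weight (1/14)·0 = 0.
If it is in envelope 2 (prior 3/14): the presenter has 4 equally likely choices, so probability 1/4; weight (3/14)·(1/4) = 3/56.
If it is in envelope 3 (prior 1/14): the presenter has 3 equally likely choices, so probability 1/3; weight (1/14)·(1/3) = 1/42.
If it is in envelope 4 (prior 5/14): the presenter has 3 equally likely choices, so probability 1/3; weight (5/14)·(1/3) = 5/42.
If it is in envelope 5 (prior 2/7): the presenter has 3 equally likely choices, so probability 1/3; weight (2/7)·(1/3) = 2/21.
The weights sum to 7/24.
So P(the cheque in envelope 3 | the presenter opened envelope 1) = (1/42) / (7/24) = 4/49.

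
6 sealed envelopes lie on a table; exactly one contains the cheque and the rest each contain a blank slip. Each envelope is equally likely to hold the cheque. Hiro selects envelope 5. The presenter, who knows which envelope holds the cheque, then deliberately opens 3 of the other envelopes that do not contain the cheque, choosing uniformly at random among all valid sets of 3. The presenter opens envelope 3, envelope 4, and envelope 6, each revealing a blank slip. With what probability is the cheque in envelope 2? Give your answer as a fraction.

5/12

Consider each possible location of the cheque in turn.
If it is in either of envelopes 1 and 2 (prior 1/6 each): the presenter has 4 equally likely choices, so probability 1/4; weight (1/6)·(1/4) = 1/24 each.
If it is in any of envelopes 3, 4, and 6 (prior 1/6 each): that envelope was opened and seen not to hold the prize — ruled out; weight (1/6)·0 = 0 each.
If it is in envelope 5 (prior 1/6): the presenter has 10 equally likely choices, so probability 1/10; weight (1/6)·(1/10) = 1/60.
The weights sum to 1/10.
So P(the cheque in envelope 2 | the presenter opened envelope 3, envelope 4, and envelope 6) = (1/24) / (1/10) = 5/12.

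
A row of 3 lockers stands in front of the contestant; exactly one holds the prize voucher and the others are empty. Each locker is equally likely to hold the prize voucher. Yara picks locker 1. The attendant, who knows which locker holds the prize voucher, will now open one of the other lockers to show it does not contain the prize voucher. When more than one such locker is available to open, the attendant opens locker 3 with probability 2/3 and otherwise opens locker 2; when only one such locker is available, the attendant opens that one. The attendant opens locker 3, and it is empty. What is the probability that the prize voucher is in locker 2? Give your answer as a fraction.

3/5

Apply Bayes' rule, conditioning on where the prize voucher actually is.
If it is in locker 1 (prior 1/3): locker 3 is available, opened with probability 2/3; weight (1/3)·(2/3) = 2/9.
If it is in locker 2 (prior 1/3): only locker 3 is available, probability 1; weight (1/3)·1 = 1/3.
If it is in locker 3 (prior 1/3): the attendant opened locker 3, so this case is ruled out; weight (1/3)·0 = 0.
The weights sum to 5/9.
So P(the prize voucher in locker 2 | the attendant opened locker 3) = (1/3) / (5/9) = 3/5.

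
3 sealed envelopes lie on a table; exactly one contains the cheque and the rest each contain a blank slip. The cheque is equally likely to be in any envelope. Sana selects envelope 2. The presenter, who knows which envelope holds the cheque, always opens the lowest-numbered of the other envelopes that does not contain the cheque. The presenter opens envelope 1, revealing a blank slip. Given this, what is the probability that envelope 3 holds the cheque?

1/2

Apply Bayes' rule, conditioning on where the cheque actually is.
If it is in envelope 1 (prior 1/3): the presenter opened envelope 1, so this case is ruled out; weight (1/3)·0 = 0.
If it is in either of envelopes 2 and 3 (prior 1/3 each): envelope 1 is the lowest-numbered option available, probability 1; weight (1/3)·1 = 1/3 each.
The weights sum to 2/3.
So P(the cheque in envelope 3 | the presenter opened envelope 1) = (1/3) / (2/3) = 1/2.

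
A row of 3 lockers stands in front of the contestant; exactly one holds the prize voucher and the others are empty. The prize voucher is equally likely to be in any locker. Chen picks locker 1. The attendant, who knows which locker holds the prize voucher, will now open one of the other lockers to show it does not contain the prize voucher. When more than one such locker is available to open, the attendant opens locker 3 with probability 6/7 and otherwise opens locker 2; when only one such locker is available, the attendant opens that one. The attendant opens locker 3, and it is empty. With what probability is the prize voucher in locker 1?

Apply Bayes' rule, conditioning on where the prize voucher actually is.
If it is in locker 1 (prior 1/3): locker 3 is available, opened with probability 6/7; weight (1/3)·(6/7) = 2/7.
If it is in locker 2 (prior 1/3): only locker 3 is available, probability 1; weight (1/3)·1 = 1/3.
If it is in locker 3 (prior 1/3): the attendant opened locker 3, so this case is ruled out; weight (1/3)·0 = 0.
The weights sum to 13/21.
So P(the prize voucher in locker 1 | the attendant opened locker 3) = (2/7) / (13/21) = 6/13.

6/13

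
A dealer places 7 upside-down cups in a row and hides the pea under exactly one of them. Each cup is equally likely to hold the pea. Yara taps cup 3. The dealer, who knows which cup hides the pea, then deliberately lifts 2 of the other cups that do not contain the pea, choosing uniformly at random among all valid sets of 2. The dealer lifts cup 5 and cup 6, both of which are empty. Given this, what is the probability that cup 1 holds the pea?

3/14

Consider each possible location of the pea in turn.
If it is under any of cups 1, 2, 4, and 7 (prior 1/7 each): the dealer has 10 equally likely choices, so probability 1/10; weight (1/7)·(1/10) = 1/70 each.
If it is under cup 3 (prior 1/7): the dealer has 15 equally likely choices, so probability 1/15; weight (1/7)·(1/15) = 1/105.
If it is under either of cups 5 and 6 (prior 1/7 each): that cup was opened and seen not to hold the prize — ruled out; weight (1/7)·0 = 0 each.
The weights sum to 1/15.
So P(the pea under cup 1 | the dealer opened cup 5 and cup 6) = (1/70) / (1/15) = 3/14.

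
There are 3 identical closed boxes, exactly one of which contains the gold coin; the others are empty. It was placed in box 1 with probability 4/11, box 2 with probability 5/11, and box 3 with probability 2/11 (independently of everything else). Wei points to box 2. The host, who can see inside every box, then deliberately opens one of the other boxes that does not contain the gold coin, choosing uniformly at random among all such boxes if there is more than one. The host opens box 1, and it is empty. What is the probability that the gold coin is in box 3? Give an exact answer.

4/9

Consider each possible location of the gold coin in turn.
If it is in box 1 (prior 4/11): the host opened box 1, so this case is ruled out; weight (4/11)·0 = 0.
If it is in box 2 (prior 5/11): the host has 2 equally likely choices, so probability 1/2; weight (5/11)·(1/2) = 5/22.
If it is in box 3 (prior 2/11): the host has no choice, probability 1; weight (2/11)·1 = 2/11.
The weights sum to 9/22.
So P(the gold coin in box 3 | the host opened box 1) = (2/11) / (9/22) = 4/9.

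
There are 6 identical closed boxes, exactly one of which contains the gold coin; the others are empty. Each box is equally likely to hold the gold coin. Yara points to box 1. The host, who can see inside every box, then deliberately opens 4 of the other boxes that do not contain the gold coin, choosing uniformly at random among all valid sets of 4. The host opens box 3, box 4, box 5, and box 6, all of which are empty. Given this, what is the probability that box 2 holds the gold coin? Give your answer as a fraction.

5/6

Condition on the true location of the gold coin.
If it is in box 1 (prior 1/6): the host has 5 equally likely choices, so probability 1/5; weight (1/6)·(1/5) = 1/30.
If it is in box 2 (prior 1/6): the host has no choice, probability 1; weight (1/6)·1 = 1/6.
If it is in any of boxes 3, 4, 5, and 6 (prior 1/6 each): that box was opened and seen not to hold the prize — ruled out; weight (1/6)·0 = 0 each.
The weights sum to 1/5.
So P(the gold coin in box 2 | the host opened box 3, box 4, box 5, and box 6) = (1/6) / (1/5) = 5/6.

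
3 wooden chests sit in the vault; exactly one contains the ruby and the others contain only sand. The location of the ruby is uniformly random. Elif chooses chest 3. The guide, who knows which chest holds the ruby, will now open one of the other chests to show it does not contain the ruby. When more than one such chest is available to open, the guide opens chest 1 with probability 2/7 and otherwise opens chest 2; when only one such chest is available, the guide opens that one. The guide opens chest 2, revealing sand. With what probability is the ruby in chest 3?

Condition on the true location of the ruby.
If it is in chest 1 (prior 1/3): only chest 2 is available, probability 1; weight (1/3)·1 = 1/3.
If it is in chest 2 (prior 1/3): the guide opened chest 2, so this case is ruled out; weight (1/3)·0 = 0.
If it is in chest 3 (prior 1/3): chest 1 is available but not opened, probability 5/7; weight (1/3)·(5/7) = 5/21.
The weights sum to 4/7.
So P(the ruby in chest 3 | the guide opened chest 2) = (5/21) / (4/7) = 5/12.

5/12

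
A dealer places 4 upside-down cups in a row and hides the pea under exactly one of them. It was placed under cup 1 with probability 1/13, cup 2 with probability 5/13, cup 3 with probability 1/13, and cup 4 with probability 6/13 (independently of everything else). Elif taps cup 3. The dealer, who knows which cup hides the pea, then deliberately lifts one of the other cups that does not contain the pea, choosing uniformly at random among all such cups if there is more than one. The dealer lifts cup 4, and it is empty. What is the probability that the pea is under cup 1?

Apply Bayes' rule, conditioning on where the pea actually is.
If it is under cup 1 (prior 1/13): the dealer has 2 equally likely choices, so probability 1/2; weight (1/13)·(1/2) = 1/26.
If it is under cup 2 (prior 5/13): the dealer has 2 equally likely choices, so probability 1/2; weight (5/13)·(1/2) = 5/26.
If it is under cup 3 (prior 1/13): the dealer has 3 equally likely choices, so probability 1/3; weight (1/13)·(1/3) = 1/39.
If it is under cup 4 (prior 6/13): the dealer opened cup 4, so this case is ruled out; weight (6/13)·0 = 0.
The weights sum to 10/39.
So P(the pea under cup 1 | the dealer opened cup 4) = (1/26) / (10/39) = 3/20.

3/20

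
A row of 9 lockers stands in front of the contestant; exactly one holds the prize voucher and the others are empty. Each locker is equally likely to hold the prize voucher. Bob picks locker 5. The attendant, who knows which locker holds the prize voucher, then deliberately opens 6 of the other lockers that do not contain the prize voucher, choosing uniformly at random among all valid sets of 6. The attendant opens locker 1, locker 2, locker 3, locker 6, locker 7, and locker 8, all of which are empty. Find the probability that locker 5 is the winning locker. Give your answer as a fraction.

Consider each possible location of the prize voucher in turn.
If it is in any of lockers 1, 2, 3, 6, 7, and 8 (prior 1/9 each): that locker was opened and seen not to hold the prize — ruled out; weight (1/9)·0 = 0 each.
If it is in either of lockers 4 and 9 (prior 1/9 each): the attendant has 7 equally likely choices, so probability 1/7; weight (1/9)·(1/7) = 1/63 each.
If it is in locker 5 (prior 1/9): the attendant has 28 equally likely choices, so probability 1/28; weight (1/9)·(1/28) = 1/252.
The weights sum to 1/28.
So P(the prize voucher in locker 5 | the attendant opened locker 1, locker 2, locker 3, locker 6, locker 7, and locker 8) = (1/252) / (1/28) = 1/9.

1/9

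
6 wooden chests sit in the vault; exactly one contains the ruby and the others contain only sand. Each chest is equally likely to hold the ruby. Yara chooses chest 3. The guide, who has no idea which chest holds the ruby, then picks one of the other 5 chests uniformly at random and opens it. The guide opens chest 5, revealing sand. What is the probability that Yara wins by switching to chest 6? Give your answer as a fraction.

1/5

Apply Bayes' rule, conditioning on where the ruby actually is.
If it is in any of chests 1, 2, 3, 4, and 6 (prior 1/6 each): the guide picks chest 5 with probability 1/5 regardless, and it is not the prize; weight (1/6)·(1/5) = 1/30 each.
If it is in chest 5 (prior 1/6): the guide opened chest 5, so this case is ruled out; weight (1/6)·0 = 0.
The weights sum to 1/6.
So P(the ruby in chest 6 | the guide opened chest 5) = (1/30) / (1/6) = 1/5.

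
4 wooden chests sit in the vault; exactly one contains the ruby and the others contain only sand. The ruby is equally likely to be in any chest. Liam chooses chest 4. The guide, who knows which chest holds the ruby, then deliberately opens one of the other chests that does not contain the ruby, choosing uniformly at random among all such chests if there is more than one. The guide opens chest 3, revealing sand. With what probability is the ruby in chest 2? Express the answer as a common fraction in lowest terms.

3/8

Apply Bayes' rule, conditioning on where the ruby actually is.
If it is in either of chests 1 and 2 (prior 1/4 each): the guide has 2 equally likely choices, so probability 1/2; weight (1/4)·(1/2) = 1/8 each.
If it is in chest 3 (prior 1/4): the guide opened chest 3, so this case is ruled out; weight (1/4)·0 = 0.
If it is in chest 4 (prior 1/4): the guide has 3 equally likely choices, so probability 1/3; weight (1/4)·(1/3) = 1/12.
The weights sum to 1/3.
So P(the ruby in chest 2 | the guide opened chest 3) = (1/8) / (1/3) = 3/8.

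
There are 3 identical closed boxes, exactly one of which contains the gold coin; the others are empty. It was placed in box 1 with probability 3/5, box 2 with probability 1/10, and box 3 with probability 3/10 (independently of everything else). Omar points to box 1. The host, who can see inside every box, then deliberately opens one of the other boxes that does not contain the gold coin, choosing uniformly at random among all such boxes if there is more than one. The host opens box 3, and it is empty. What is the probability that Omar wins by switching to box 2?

Condition on the true location of the gold coin.
If it is in box 1 (prior 3/5): the host has 2 equally likely choices, so probability 1/2; weight (3/5)·(1/2) = 3/10.
If it is in box 2 (prior 1/10): the host has no choice, probability 1; weight (1/10)·1 = 1/10.
If it is in box 3 (prior 3/10): the host opened box 3, so this case is ruled out; weight (3/10)·0 = 0.
The weights sum to 2/5.
So P(the gold coin in box 2 | the host opened box 3) = (1/10) / (2/5) = 1/4.

1/4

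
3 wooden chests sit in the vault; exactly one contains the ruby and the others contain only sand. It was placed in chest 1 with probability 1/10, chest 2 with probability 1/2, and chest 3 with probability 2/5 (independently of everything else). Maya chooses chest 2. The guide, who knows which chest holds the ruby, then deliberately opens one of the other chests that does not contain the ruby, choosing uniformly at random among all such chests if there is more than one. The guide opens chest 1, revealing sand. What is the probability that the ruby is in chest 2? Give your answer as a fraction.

Consider each possible location of the ruby in turn.
If it is in chest 1 (prior 1/10): the guide opened chest 1, so this case is ruled out; weight (1/10)·0 = 0.
If it is in chest 2 (prior 1/2): the guide has 2 equally likely choices, so probability 1/2; weight (1/2)·(1/2) = 1/4.
If it is in chest 3 (prior 2/5): the guide has no choice, probability 1; weight (2/5)·1 = 2/5.
The weights sum to 13/20.
So P(the ruby in chest 2 | the guide opened chest 1) = (1/4) / (13/20) = 5/13.

5/13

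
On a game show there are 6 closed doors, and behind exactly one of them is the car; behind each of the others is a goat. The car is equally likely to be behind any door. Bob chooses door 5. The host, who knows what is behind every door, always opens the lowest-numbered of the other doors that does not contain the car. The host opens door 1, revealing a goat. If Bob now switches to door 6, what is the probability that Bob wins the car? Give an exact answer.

Apply Bayes' rule, conditioning on where the car actually is.
If it is behind door 1 (prior 1/6): the host opened door 1, so this case is ruled out; weight (1/6)·0 = 0.
If it is behind any of doors 2, 3, 4, 5, and 6 (prior 1/6 each): door 1 is the lowest-numbered option available, probability 1; weight (1/6)·1 = 1/6 each.
The weights sum to 5/6.
So P(the car behind door 6 | the host opened door 1) = (1/6) / (5/6) = 1/5.

1/5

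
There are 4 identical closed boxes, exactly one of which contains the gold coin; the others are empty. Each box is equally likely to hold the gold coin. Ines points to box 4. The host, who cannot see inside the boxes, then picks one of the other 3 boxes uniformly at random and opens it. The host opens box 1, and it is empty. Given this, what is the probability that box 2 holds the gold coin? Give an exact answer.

1/3

Because the host chose which box to open without knowing where the gold coin is, the choice is independent of the prize location. Learning that box 1 does not hold the gold coin simply rules out that one location and leaves the remaining 3 boxes still equally likely by symmetry.
So P(the gold coin in box 2) = 1/3.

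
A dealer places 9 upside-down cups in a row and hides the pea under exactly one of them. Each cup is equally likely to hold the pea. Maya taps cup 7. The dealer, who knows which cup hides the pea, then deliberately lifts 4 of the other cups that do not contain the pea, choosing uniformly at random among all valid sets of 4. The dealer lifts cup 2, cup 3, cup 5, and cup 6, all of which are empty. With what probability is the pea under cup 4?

Consider each possible location of the pea in turn.
If it is under any of cups 1, 4, 8, and 9 (prior 1/9 each): the dealer has 35 equally likely choices, so probability 1/35; weight (1/9)·(1/35) = 1/315 each.
If it is under any of cups 2, 3, 5, and 6 (prior 1/9 each): that cup was opened and seen not to hold the prize — ruled out; weight (1/9)·0 = 0 each.
If it is under cup 7 (prior 1/9): the dealer has 70 equally likely choices, so probability 1/70; weight (1/9)·(1/70) = 1/630.
The weights sum to 1/70.
So P(the pea under cup 4 | the dealer opened cup 2, cup 3, cup 5, and cup 6) = (1/315) / (1/70) = 2/9.

2/9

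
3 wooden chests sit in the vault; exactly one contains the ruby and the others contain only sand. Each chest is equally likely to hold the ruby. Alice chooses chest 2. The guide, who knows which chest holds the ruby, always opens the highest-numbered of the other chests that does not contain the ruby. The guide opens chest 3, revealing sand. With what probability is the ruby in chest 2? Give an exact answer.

Apply Bayes' rule, conditioning on where the ruby actually is.
If it is in either of chests 1 and 2 (prior 1/3 each): chest 3 is the highest-numbered option available, probability 1; weight (1/3)·1 = 1/3 each.
If it is in chest 3 (prior 1/3): the guide opened chest 3, so this case is ruled out; weight (1/3)·0 = 0.
The weights sum to 2/3.
So P(the ruby in chest 2 | the guide opened chest 3) = (1/3) / (2/3) = 1/2.

1/2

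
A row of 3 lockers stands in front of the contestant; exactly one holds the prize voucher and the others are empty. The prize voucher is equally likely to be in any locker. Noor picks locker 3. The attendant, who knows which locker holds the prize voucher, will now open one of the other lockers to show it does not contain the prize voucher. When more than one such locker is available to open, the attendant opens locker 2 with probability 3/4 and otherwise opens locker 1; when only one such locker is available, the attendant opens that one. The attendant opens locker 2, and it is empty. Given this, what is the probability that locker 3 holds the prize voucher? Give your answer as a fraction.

3/7

Condition on the true location of the prize voucher.
If it is in locker 1 (prior 1/3): only locker 2 is available, probability 1; weight (1/3)·1 = 1/3.
If it is in locker 2 (prior 1/3): the attendant opened locker 2, so this case is ruled out; weight (1/3)·0 = 0.
If it is in locker 3 (prior 1/3): locker 2 is available, opened with probability 3/4; weight (1/3)·(3/4) = 1/4.
The weights sum to 7/12.
So P(the prize voucher in locker 3 | the attendant opened locker 2) = (1/4) / (7/12) = 3/7.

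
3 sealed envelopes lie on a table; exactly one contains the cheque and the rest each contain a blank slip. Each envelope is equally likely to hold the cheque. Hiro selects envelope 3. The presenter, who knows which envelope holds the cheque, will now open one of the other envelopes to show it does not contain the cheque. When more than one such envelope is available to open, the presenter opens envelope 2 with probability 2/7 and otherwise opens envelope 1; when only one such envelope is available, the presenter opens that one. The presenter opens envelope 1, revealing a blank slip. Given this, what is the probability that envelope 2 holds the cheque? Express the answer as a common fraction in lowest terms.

Consider each possible location of the cheque in turn.
If it is in envelope 1 (prior 1/3): the presenter opened envelope 1, so this case is ruled out; weight (1/3)·0 = 0.
If it is in envelope 2 (prior 1/3): only envelope 1 is available, probability 1; weight (1/3)·1 = 1/3.
If it is in envelope 3 (prior 1/3): envelope 2 is available but not opened, probability 5/7; weight (1/3)·(5/7) = 5/21.
The weights sum to 4/7.
So P(the cheque in envelope 2 | the presenter opened envelope 1) = (1/3) / (4/7) = 7/12.

7/12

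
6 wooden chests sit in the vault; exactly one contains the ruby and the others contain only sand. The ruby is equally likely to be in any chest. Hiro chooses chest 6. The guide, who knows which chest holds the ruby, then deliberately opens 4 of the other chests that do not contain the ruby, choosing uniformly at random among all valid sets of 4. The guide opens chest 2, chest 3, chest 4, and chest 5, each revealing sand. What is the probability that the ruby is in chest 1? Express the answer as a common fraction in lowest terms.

Condition on the true location of the ruby.
If it is in chest 1 (prior 1/6): the guide has no choice, probability 1; weight (1/6)·1 = 1/6.
If it is in any of chests 2, 3, 4, and 5 (prior 1/6 each): that chest was opened and seen not to hold the prize — ruled out; weight (1/6)·0 = 0 each.
If it is in chest 6 (prior 1/6): the guide has 5 equally likely choices, so probability 1/5; weight (1/6)·(1/5) = 1/30.
The weights sum to 1/5.
So P(the ruby in chest 1 | the guide opened chest 2, chest 3, chest 4, and chest 5) = (1/6) / (1/5) = 5/6.

5/6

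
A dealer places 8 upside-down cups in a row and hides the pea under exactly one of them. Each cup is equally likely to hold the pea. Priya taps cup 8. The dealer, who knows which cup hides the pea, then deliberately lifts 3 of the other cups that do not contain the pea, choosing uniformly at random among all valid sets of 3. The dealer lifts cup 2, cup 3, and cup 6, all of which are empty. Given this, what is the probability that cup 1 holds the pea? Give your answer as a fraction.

Consider each possible location of the pea in turn.
If it is under any of cups 1, 4, 5, and 7 (prior 1/8 each): the dealer has 20 equally likely choices, so probability 1/20; weight (1/8)·(1/20) = 1/160 each.
If it is under any of cups 2, 3, and 6 (prior 1/8 each): that cup was opened and seen not to hold the prize — ruled out; weight (1/8)·0 = 0 each.
If it is under cup 8 (prior 1/8): the dealer has 35 equally likely choices, so probability 1/35; weight (1/8)·(1/35) = 1/280.
The weights sum to 1/35.
So P(the pea under cup 1 | the dealer opened cup 2, cup 3, and cup 6) = (1/160) / (1/35) = 7/32.

7/32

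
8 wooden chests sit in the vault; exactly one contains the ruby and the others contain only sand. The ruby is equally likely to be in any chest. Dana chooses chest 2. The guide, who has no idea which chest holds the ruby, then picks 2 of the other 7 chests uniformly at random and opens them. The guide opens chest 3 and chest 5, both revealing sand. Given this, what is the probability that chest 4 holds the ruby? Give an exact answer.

Consider each possible location of the ruby in turn.
If it is in any of chests 1, 2, 4, 6, 7, and 8 (prior 1/8 each): the guide picks exactly this set with probability 1/21 regardless, and none is the prize; weight (1/8)·(1/21) = 1/168 each.
If it is in either of chests 3 and 5 (prior 1/8 each): that chest was opened and seen not to hold the prize — ruled out; weight (1/8)·0 = 0 each.
The weights sum to 1/28.
So P(the ruby in chest 4 | the guide opened chest 3 and chest 5) = (1/168) / (1/28) = 1/6.

1/6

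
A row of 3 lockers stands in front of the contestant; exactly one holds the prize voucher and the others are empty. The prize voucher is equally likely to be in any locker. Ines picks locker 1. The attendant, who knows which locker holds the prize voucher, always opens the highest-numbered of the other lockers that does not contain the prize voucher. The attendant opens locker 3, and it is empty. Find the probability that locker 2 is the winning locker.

Apply Bayes' rule, conditioning on where the prize voucher actually is.
If it is in either of lockers 1 and 2 (prior 1/3 each): locker 3 is the highest-numbered option available, probability 1; weight (1/3)·1 = 1/3 each.
If it is in locker 3 (prior 1/3): the attendant opened locker 3, so this case is ruled out; weight (1/3)·0 = 0.
The weights sum to 2/3.
So P(the prize voucher in locker 2 | the attendant opened locker 3) = (1/3) / (2/3) = 1/2.

1/2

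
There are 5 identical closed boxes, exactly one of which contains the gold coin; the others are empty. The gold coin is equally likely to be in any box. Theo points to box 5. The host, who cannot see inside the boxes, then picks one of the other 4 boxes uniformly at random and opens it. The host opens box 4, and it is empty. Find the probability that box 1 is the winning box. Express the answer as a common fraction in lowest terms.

1/4

Condition on the true location of the gold coin.
If it is in any of boxes 1, 2, 3, and 5 (prior 1/5 each): the host picks box 4 with probability 1/4 regardless, and it is not the prize; weight (1/5)·(1/4) = 1/20 each.
If it is in box 4 (prior 1/5): the host opened box 4, so this case is ruled out; weight (1/5)·0 = 0.
The weights sum to 1/5.
So P(the gold coin in box 1 | the host opened box 4) = (1/20) / (1/5) = 1/4.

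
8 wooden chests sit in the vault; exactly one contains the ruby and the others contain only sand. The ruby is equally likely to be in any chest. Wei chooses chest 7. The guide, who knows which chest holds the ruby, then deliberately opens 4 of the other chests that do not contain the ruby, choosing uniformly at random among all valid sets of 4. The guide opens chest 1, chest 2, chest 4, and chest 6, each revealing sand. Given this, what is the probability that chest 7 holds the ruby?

Apply Bayes' rule, conditioning on where the ruby actually is.
If it is in any of chests 1, 2, 4, and 6 (prior 1/8 each): that chest was opened and seen not to hold the prize — ruled out; weight (1/8)·0 = 0 each.
If it is in any of chests 3, 5, and 8 (prior 1/8 each): the guide has 15 equally likely choices, so probability 1/15; weight (1/8)·(1/15) = 1/120 each.
If it is in chest 7 (prior 1/8): the guide has 35 equally likely choices, so probability 1/35; weight (1/8)·(1/35) = 1/280.
The weights sum to 1/35.
So P(the ruby in chest 7 | the guide opened chest 1, chest 2, chest 4, and chest 6) = (1/280) / (1/35) = 1/8.

1/8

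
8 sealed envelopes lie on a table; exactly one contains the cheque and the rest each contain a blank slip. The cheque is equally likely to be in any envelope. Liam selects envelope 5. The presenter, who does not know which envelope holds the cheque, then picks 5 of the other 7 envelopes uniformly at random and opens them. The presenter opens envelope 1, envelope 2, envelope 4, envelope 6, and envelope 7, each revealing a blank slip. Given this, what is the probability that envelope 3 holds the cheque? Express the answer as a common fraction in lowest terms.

1/3

Condition on the true location of the cheque.
If it is in any of envelopes 1, 2, 4, 6, and 7 (prior 1/8 each): that envelope was opened and seen not to hold the prize — ruled out; weight (1/8)·0 = 0 each.
If it is in any of envelopes 3, 5, and 8 (prior 1/8 each): the presenter picks exactly this set with probability 1/21 regardless, and none is the prize; weight (1/8)·(1/21) = 1/168 each.
The weights sum to 1/56.
So P(the cheque in envelope 3 | the presenter opened envelope 1, envelope 2, envelope 4, envelope 6, and envelope 7) = (1/168) / (1/56) = 1/3.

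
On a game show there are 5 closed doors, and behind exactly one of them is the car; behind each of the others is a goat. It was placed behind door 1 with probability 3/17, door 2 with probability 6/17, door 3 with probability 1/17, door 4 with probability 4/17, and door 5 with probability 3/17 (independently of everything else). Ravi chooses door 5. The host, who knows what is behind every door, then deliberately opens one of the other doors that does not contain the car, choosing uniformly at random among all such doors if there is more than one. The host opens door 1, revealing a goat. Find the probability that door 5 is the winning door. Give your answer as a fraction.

9/53

Condition on the true location of the car.
If it is behind door 1 (prior 3/17): the host opened door 1, so this case is ruled out; weight (3/17)·0 = 0.
If it is behind door 2 (prior 6/17): the host has 3 equally likely choices, so probability 1/3; weight (6/17)·(1/3) = 2/17.
If it is behind door 3 (prior 1/17): the host has 3 equally likely choices, so probability 1/3; weight (1/17)·(1/3) = 1/51.
If it is behind door 4 (prior 4/17): the host has 3 equally likely choices, so probability 1/3; weight (4/17)·(1/3) = 4/51.
If it is behind door 5 (prior 3/17): the host has 4 equally likely choices, so probability 1/4; weight (3/17)·(1/4) = 3/68.
The weights sum to 53/204.
So P(the car behind door 5 | the host opened door 1) = (3/68) / (53/204) = 9/53.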